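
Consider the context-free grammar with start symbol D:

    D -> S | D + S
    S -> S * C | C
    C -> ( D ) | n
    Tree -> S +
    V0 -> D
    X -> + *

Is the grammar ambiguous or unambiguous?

Only D, S, C are reachable from D; ignoring the rest: This is a standard precedence ladder (D over S over C), with each level left-recursive on its own operator ('+' at D, '*' at S). That structure is LR(1), hence unambiguous.

Unambiguous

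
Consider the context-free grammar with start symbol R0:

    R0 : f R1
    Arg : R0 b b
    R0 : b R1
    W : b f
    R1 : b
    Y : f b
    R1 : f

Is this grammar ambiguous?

(W, Arg, Y are unreachable from R0, so their rules don't affect L(R0).) Restricted to the reachable nonterminals, every rule has the form A → t or A → t B, and no two rules for the same A share a first terminal. The grammar encodes a DFA — one run per string.

Unambiguous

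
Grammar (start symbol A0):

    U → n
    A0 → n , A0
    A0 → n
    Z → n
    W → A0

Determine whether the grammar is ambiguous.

Unambiguous

(W, Z, U are unreachable from A0, so their rules don't affect L(A0).) The reachable grammar is A → atom sep A | atom. Each atom is followed by either the separator (recurse) or end-of-string (stop) — no choice point.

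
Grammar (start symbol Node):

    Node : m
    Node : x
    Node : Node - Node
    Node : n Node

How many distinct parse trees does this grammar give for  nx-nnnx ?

Parse trees for nx-nnnx:
  [Node [Node n [Node x]] - [Node n [Node n [Node n [Node x]]]]]
  [Node n [Node [Node x] - [Node n [Node n [Node n [Node x]]]]]]

2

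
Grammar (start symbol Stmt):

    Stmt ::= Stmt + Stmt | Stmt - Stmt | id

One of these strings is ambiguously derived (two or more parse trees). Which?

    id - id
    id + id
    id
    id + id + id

id + id + id

id - id: 1 tree
id + id: 1 tree
id: 1 tree
id + id + id: 2 trees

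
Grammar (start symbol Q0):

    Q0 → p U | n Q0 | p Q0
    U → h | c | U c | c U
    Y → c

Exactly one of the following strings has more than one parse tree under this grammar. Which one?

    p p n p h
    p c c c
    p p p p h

p p n p h: 1 tree
p c c c: 4 trees
p p p p h: 1 tree

p c c c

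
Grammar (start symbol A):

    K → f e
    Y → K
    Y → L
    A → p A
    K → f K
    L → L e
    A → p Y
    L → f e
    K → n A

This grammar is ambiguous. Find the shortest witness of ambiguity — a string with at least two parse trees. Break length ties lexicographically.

p f e

length 3: p f e has 2 parse trees

Two derivations of p f e:
  A ⇒ p Y ⇒ p K ⇒ p f e
  A ⇒ p Y ⇒ p L ⇒ p f e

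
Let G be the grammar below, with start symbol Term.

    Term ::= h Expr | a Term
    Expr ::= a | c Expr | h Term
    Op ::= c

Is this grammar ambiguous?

Unambiguous

(Op is unreachable from Term, so its rules don't affect L(Term).) Restricted to the reachable nonterminals, every rule has the form A → t or A → t B, and no two rules for the same A share a first terminal. The grammar encodes a DFA — one run per string.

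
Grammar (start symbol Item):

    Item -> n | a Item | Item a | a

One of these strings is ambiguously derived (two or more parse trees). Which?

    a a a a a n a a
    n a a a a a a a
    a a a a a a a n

a a a a a n a a

a a a a a n a a: 21 trees
n a a a a a a a: 1 tree
a a a a a a a n: 1 tree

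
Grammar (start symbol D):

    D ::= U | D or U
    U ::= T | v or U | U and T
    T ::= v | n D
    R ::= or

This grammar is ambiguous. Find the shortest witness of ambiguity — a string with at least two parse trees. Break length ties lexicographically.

v or v

length 1: no string has ≥2 trees
length 2: no string has ≥2 trees
length 3: v or v has 2 parse trees

Two derivations of v or v:
  D ⇒ U ⇒ v or U ⇒ v or T ⇒ v or v
  D ⇒ D or U ⇒ U or U ⇒ T or U ⇒ v or U ⇒ v or T ⇒ v or v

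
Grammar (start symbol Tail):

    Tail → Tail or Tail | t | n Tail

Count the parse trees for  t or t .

1

Parse trees for t or t:
  [Tail [Tail t] or [Tail t]]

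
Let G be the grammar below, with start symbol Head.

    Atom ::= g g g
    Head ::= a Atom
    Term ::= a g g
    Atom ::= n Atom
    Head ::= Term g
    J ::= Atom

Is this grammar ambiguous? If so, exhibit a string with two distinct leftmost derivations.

Witness: a g g g

Derivation 1: Head ⇒ a Atom ⇒ a g g g
Derivation 2: Head ⇒ Term g ⇒ a g g g

Two distinct leftmost derivations for the same string.

Ambiguous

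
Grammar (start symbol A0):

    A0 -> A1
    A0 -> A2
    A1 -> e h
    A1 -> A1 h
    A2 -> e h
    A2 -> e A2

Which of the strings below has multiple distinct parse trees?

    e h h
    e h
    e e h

e h

e h h: 1 tree
e h: 2 trees
e e h: 1 tree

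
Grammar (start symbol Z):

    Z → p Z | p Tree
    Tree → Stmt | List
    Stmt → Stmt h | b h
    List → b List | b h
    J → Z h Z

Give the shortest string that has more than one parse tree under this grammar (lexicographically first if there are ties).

p b h

length 3: p b h has 2 parse trees

Two derivations of p b h:
  Z ⇒ p Tree ⇒ p Stmt ⇒ p b h
  Z ⇒ p Tree ⇒ p List ⇒ p b h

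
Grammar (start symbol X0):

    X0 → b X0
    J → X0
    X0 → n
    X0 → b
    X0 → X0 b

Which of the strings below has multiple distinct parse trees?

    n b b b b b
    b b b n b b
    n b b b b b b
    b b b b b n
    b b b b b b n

n b b b b b: 1 tree
b b b n b b: 10 trees
n b b b b b b: 1 tree
b b b b b n: 1 tree
b b b b b b n: 1 tree

b b b n b b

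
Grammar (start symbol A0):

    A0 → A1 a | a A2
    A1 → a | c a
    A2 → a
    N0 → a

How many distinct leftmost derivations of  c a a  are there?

Parse trees for c a a:
  [A0 [A1 c a] a]

1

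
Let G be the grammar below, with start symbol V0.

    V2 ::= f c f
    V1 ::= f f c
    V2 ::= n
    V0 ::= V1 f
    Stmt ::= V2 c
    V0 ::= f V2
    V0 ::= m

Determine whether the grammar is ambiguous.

Ambiguous

Witness: f f c f

Derivation 1: V0 ⇒ V1 f ⇒ f f c f
Derivation 2: V0 ⇒ f V2 ⇒ f f c f

Two distinct leftmost derivations for the same string.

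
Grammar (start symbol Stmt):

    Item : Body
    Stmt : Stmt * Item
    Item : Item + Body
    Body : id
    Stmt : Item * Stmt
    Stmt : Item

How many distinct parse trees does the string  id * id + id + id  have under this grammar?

Parse trees for id * id + id + id:
  [Stmt [Stmt [Item [Body id]]] * [Item [Item [Item [Body id]] + [Body id]] + [Body id]]]
  [Stmt [Item [Body id]] * [Stmt [Item [Item [Item [Body id]] + [Body id]] + [Body id]]]]

2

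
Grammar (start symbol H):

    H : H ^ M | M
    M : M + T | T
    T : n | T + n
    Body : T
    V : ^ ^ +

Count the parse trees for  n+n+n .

4

Parse trees for n+n+n:
  [H [M [M [T n]] + [T [T n] + n]]]
  [H [M [M [M [T n]] + [T n]] + [T n]]]
  [H [M [M [T [T n] + n]] + [T n]]]
  [H [M [T [T [T n] + n] + n]]]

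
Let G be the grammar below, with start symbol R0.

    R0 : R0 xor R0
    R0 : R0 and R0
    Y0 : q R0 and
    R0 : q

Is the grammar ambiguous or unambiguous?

Witness: q and q and q

Derivation 1: R0 ⇒ R0 and R0 ⇒ R0 and R0 and R0 ⇒ q and R0 and R0 ⇒ q and q and R0 ⇒ q and q and q
Derivation 2: R0 ⇒ R0 and R0 ⇒ q and R0 ⇒ q and R0 and R0 ⇒ q and q and R0 ⇒ q and q and q

Two distinct leftmost derivations for the same string.

Ambiguous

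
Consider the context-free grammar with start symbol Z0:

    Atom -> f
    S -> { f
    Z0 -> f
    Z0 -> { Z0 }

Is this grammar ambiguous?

(S, Atom are unreachable from Z0, so their rules don't affect L(Z0).) L(Z0) is { openⁿ atom closeⁿ : n ≥ 0 }. The bracket depth fixes n, and the derivation is forced at every step.

Unambiguous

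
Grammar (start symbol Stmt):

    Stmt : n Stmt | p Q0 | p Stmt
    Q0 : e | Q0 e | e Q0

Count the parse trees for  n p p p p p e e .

Parse trees for n p p p p p e e:
  [Stmt n [Stmt p [Stmt p [Stmt p [Stmt p [Stmt p [Q0 [Q0 e] e]]]]]]]
  [Stmt n [Stmt p [Stmt p [Stmt p [Stmt p [Stmt p [Q0 e [Q0 e]]]]]]]]

2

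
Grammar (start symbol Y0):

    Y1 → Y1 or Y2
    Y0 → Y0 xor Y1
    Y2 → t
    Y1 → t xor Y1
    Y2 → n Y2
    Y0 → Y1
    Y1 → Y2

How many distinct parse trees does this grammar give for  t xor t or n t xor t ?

Parse trees for t xor t or n t xor t:
  [Y0 [Y0 [Y0 [Y1 [Y2 t]]] xor [Y1 [Y1 [Y2 t]] or [Y2 n [Y2 t]]]] xor [Y1 [Y2 t]]]
  [Y0 [Y0 [Y1 [Y1 t xor [Y1 [Y2 t]]] or [Y2 n [Y2 t]]]] xor [Y1 [Y2 t]]]
  [Y0 [Y0 [Y1 t xor [Y1 [Y1 [Y2 t]] or [Y2 n [Y2 t]]]]] xor [Y1 [Y2 t]]]

3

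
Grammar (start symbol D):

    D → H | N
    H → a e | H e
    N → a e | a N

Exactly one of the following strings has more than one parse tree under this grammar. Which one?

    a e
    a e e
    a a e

a e

a e: 2 trees
a e e: 1 tree
a a e: 1 tree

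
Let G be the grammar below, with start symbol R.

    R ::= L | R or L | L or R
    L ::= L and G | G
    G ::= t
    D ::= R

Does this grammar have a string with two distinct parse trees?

Witness: t or t

Derivation 1: R ⇒ R or L ⇒ L or L ⇒ G or L ⇒ t or L ⇒ t or G ⇒ t or t
Derivation 2: R ⇒ L or R ⇒ G or R ⇒ t or R ⇒ t or L ⇒ t or G ⇒ t or t

Two distinct leftmost derivations for the same string.

Ambiguous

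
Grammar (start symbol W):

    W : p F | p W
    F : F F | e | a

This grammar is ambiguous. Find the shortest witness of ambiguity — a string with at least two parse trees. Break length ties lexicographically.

length 2: no string has ≥2 trees
length 3: no string has ≥2 trees
length 4: p a a a has 2 parse trees

Two derivations of p a a a:
  W ⇒ p F ⇒ p F F ⇒ p F F F ⇒ p a F F ⇒ p a a F ⇒ p a a a
  W ⇒ p F ⇒ p F F ⇒ p a F ⇒ p a F F ⇒ p a a F ⇒ p a a a

p a a a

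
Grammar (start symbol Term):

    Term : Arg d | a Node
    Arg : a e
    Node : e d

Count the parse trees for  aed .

2

Parse trees for aed:
  [Term [Arg a e] d]
  [Term a [Node e d]]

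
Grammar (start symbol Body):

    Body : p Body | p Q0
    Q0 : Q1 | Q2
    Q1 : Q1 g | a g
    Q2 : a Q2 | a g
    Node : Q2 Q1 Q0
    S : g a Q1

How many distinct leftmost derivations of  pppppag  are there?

2

Parse trees for pppppag:
  [Body p [Body p [Body p [Body p [Body p [Q0 [Q1 a g]]]]]]]
  [Body p [Body p [Body p [Body p [Body p [Q0 [Q2 a g]]]]]]]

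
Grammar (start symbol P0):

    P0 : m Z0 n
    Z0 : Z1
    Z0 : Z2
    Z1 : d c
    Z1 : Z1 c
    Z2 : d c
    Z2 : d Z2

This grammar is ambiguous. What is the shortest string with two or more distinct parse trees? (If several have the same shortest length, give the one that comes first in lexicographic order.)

m d c n

length 4: m d c n has 2 parse trees

Two derivations of m d c n:
  P0 ⇒ m Z0 n ⇒ m Z1 n ⇒ m d c n
  P0 ⇒ m Z0 n ⇒ m Z2 n ⇒ m d c n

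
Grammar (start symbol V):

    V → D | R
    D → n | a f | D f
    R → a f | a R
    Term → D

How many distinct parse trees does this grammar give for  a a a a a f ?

Parse trees for a a a a a f:
  [V [R a [R a [R a [R a [R a f]]]]]]

1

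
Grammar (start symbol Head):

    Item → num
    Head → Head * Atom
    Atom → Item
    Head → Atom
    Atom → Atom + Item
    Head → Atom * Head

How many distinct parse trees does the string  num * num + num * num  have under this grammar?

Parse trees for num * num + num * num:
  [Head [Head [Head [Atom [Item num]]] * [Atom [Atom [Item num]] + [Item num]]] * [Atom [Item num]]]
  [Head [Head [Atom [Item num]] * [Head [Atom [Atom [Item num]] + [Item num]]]] * [Atom [Item num]]]
  [Head [Atom [Item num]] * [Head [Head [Atom [Atom [Item num]] + [Item num]]] * [Atom [Item num]]]]
  [Head [Atom [Item num]] * [Head [Atom [Atom [Item num]] + [Item num]] * [Head [Atom [Item num]]]]]

4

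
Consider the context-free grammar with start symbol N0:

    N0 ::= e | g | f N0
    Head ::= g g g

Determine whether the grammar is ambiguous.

Unambiguous

(Head is unreachable from N0, so its rules don't affect L(N0).) The reachable rules are right-linear with at most one rule per (nonterminal, next-terminal) pair. Each input token forces the next rule, so parsing is deterministic.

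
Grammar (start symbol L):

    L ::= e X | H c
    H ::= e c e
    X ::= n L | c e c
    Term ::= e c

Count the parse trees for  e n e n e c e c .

2

Parse trees for e n e n e c e c:
  [L e [X n [L e [X n [L e [X c e c]]]]]]
  [L e [X n [L e [X n [L [H e c e] c]]]]]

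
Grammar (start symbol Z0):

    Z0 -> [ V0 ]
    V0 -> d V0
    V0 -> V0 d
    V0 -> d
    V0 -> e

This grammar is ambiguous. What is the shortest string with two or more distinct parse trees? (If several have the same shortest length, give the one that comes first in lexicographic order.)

[ d d ]

length 3: no string has ≥2 trees
length 4: [ d d ] has 2 parse trees

Two derivations of [ d d ]:
  Z0 ⇒ [ V0 ] ⇒ [ d V0 ] ⇒ [ d d ]
  Z0 ⇒ [ V0 ] ⇒ [ V0 d ] ⇒ [ d d ]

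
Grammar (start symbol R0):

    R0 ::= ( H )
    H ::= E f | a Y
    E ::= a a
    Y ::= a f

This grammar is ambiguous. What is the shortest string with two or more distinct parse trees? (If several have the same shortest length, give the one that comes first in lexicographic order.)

length 5: ( a a f ) has 2 parse trees

Two derivations of ( a a f ):
  R0 ⇒ ( H ) ⇒ ( E f ) ⇒ ( a a f )
  R0 ⇒ ( H ) ⇒ ( a Y ) ⇒ ( a a f )

( a a f )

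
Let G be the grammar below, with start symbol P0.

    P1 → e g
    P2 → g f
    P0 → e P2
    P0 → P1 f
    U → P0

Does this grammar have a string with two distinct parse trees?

Ambiguous

Witness: e g f

Derivation 1: P0 ⇒ e P2 ⇒ e g f
Derivation 2: P0 ⇒ P1 f ⇒ e g f

Two distinct leftmost derivations for the same string.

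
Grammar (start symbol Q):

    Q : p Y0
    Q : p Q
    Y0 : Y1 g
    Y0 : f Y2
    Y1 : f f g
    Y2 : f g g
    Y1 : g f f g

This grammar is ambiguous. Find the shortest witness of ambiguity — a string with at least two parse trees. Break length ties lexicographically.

p f f g g

length 5: p f f g g has 2 parse trees

Two derivations of p f f g g:
  Q ⇒ p Y0 ⇒ p Y1 g ⇒ p f f g g
  Q ⇒ p Y0 ⇒ p f Y2 ⇒ p f f g g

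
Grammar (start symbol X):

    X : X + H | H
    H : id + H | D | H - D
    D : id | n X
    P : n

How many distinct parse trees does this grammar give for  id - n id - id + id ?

Parse trees for id - n id - id + id:
  [X [X [H [H [D id]] - [D n [X [H [H [D id]] - [D id]]]]]] + [H [D id]]]
  [X [X [H [H [H [D id]] - [D n [X [H [D id]]]]] - [D id]]] + [H [D id]]]
  [X [H [H [D id]] - [D n [X [X [H [H [D id]] - [D id]]] + [H [D id]]]]]]

3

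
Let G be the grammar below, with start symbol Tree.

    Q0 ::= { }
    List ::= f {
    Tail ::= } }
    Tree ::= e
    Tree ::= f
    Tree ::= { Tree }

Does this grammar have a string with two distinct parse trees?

Unambiguous

Only Tree is reachable from Tree; ignoring the rest: L(Tree) is { openⁿ atom closeⁿ : n ≥ 0 }. The bracket depth fixes n, and the derivation is forced at every step.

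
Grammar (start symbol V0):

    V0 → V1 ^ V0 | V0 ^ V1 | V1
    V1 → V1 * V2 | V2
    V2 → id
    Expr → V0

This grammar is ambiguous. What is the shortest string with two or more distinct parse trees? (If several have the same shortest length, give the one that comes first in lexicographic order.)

length 1: no string has ≥2 trees
length 3: id ^ id has 2 parse trees

Two derivations of id ^ id:
  V0 ⇒ V1 ^ V0 ⇒ V2 ^ V0 ⇒ id ^ V0 ⇒ id ^ V1 ⇒ id ^ V2 ⇒ id ^ id
  V0 ⇒ V0 ^ V1 ⇒ V1 ^ V1 ⇒ V2 ^ V1 ⇒ id ^ V1 ⇒ id ^ V2 ⇒ id ^ id

id ^ id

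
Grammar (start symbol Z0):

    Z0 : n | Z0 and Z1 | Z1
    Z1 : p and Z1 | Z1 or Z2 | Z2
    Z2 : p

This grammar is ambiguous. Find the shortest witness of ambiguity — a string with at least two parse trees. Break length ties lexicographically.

p and p

length 1: no string has ≥2 trees
length 3: p and p has 2 parse trees

Two derivations of p and p:
  Z0 ⇒ Z0 and Z1 ⇒ Z1 and Z1 ⇒ Z2 and Z1 ⇒ p and Z1 ⇒ p and Z2 ⇒ p and p
  Z0 ⇒ Z1 ⇒ p and Z1 ⇒ p and Z2 ⇒ p and p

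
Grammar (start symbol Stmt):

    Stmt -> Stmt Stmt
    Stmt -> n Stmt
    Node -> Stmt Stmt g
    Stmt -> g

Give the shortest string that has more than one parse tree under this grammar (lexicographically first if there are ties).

length 1: no string has ≥2 trees
length 2: no string has ≥2 trees
length 3: g g g has 2 parse trees

Two derivations of g g g:
  Stmt ⇒ Stmt Stmt ⇒ Stmt Stmt Stmt ⇒ g Stmt Stmt ⇒ g g Stmt ⇒ g g g
  Stmt ⇒ Stmt Stmt ⇒ g Stmt ⇒ g Stmt Stmt ⇒ g g Stmt ⇒ g g g

g g g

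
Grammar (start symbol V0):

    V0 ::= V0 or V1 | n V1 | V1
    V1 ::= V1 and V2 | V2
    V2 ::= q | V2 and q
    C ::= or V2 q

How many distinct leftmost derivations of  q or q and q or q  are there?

Parse trees for q or q and q or q:
  [V0 [V0 [V0 [V1 [V2 q]]] or [V1 [V1 [V2 q]] and [V2 q]]] or [V1 [V2 q]]]
  [V0 [V0 [V0 [V1 [V2 q]]] or [V1 [V2 [V2 q] and q]]] or [V1 [V2 q]]]

2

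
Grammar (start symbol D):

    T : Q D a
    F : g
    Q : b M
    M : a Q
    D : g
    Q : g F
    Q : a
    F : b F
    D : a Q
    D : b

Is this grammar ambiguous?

Unambiguous

(T is unreachable from D, so its rules don't affect L(D).) Restricted to the reachable nonterminals, every rule has the form A → t or A → t B, and no two rules for the same A share a first terminal. The grammar encodes a DFA — one run per string.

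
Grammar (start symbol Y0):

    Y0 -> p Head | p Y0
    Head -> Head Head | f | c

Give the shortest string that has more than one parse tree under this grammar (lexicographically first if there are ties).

length 2: no string has ≥2 trees
length 3: no string has ≥2 trees
length 4: p c c c has 2 parse trees

Two derivations of p c c c:
  Y0 ⇒ p Head ⇒ p Head Head ⇒ p Head Head Head ⇒ p c Head Head ⇒ p c c Head ⇒ p c c c
  Y0 ⇒ p Head ⇒ p Head Head ⇒ p c Head ⇒ p c Head Head ⇒ p c c Head ⇒ p c c c

p c c c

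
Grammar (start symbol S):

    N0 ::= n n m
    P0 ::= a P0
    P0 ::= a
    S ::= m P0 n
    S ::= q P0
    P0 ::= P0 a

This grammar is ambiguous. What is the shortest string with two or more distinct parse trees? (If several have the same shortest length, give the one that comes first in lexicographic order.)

length 2: no string has ≥2 trees
length 3: q a a has 2 parse trees

Two derivations of q a a:
  S ⇒ q P0 ⇒ q a P0 ⇒ q a a
  S ⇒ q P0 ⇒ q P0 a ⇒ q a a

q a a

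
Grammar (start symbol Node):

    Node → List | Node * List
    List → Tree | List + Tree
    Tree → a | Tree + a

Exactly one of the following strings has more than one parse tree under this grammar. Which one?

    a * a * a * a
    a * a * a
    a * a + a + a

a * a * a * a: 1 tree
a * a * a: 1 tree
a * a + a + a: 4 trees

a * a + a + a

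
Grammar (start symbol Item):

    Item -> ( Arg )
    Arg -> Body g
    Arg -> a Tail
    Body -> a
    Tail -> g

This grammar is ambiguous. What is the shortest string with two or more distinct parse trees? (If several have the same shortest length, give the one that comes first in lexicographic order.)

( a g )

length 4: ( a g ) has 2 parse trees

Two derivations of ( a g ):
  Item ⇒ ( Arg ) ⇒ ( Body g ) ⇒ ( a g )
  Item ⇒ ( Arg ) ⇒ ( a Tail ) ⇒ ( a g )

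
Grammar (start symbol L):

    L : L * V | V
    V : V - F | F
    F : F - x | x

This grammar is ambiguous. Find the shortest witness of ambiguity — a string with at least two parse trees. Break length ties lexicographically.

length 1: no string has ≥2 trees
length 3: x - x has 2 parse trees

Two derivations of x - x:
  L ⇒ V ⇒ V - F ⇒ F - F ⇒ x - F ⇒ x - x
  L ⇒ V ⇒ F ⇒ F - x ⇒ x - x

x - x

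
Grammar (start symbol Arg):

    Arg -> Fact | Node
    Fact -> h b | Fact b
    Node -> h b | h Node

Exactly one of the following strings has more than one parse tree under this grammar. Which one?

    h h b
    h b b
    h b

h h b: 1 tree
h b b: 1 tree
h b: 2 trees

h b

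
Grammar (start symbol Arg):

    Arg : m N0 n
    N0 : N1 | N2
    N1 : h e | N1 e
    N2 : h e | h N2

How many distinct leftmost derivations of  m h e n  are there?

2

Parse trees for m h e n:
  [Arg m [N0 [N1 h e]] n]
  [Arg m [N0 [N2 h e]] n]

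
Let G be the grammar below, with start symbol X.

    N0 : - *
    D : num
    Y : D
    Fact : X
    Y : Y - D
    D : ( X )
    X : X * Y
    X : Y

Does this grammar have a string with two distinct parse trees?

(N0, Fact are unreachable from X, so their rules don't affect L(X).) The grammar is stratified — X handles '*' (left-recursive), Y handles '-', D atoms. Each operator has a fixed associativity and precedence level, so every string has one parse.

Unambiguous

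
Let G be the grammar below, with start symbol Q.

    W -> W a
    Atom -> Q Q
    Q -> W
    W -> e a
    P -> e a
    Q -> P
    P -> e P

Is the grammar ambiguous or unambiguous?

Witness: e a

Derivation 1: Q ⇒ W ⇒ e a
Derivation 2: Q ⇒ P ⇒ e a

Two distinct leftmost derivations for the same string.

Ambiguous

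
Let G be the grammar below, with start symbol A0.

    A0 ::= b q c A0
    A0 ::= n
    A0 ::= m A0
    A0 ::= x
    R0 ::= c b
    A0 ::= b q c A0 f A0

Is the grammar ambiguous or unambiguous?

Witness: b q c b q c n f n

Derivation 1: A0 ⇒ b q c A0 ⇒ b q c b q c A0 f A0 ⇒ b q c b q c n f A0 ⇒ b q c b q c n f n
Derivation 2: A0 ⇒ b q c A0 f A0 ⇒ b q c b q c A0 f A0 ⇒ b q c b q c n f A0 ⇒ b q c b q c n f n

Two distinct leftmost derivations for the same string.

Ambiguous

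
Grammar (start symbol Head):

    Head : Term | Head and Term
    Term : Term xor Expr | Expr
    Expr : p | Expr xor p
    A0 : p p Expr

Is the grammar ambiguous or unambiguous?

Witness: p xor p

Derivation 1: Head ⇒ Term ⇒ Term xor Expr ⇒ Expr xor Expr ⇒ p xor Expr ⇒ p xor p
Derivation 2: Head ⇒ Term ⇒ Expr ⇒ Expr xor p ⇒ p xor p

Two distinct leftmost derivations for the same string.

Ambiguous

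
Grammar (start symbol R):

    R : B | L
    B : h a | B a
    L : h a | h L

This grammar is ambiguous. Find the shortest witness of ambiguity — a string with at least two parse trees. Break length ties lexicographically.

h a

length 2: h a has 2 parse trees

Two derivations of h a:
  R ⇒ B ⇒ h a
  R ⇒ L ⇒ h a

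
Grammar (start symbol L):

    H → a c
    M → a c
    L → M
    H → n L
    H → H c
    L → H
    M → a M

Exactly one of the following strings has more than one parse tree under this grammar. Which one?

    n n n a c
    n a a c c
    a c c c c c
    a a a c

n n n a c

n n n a c: 2 trees
n a a c c: 1 tree
a c c c c c: 1 tree
a a a c: 1 tree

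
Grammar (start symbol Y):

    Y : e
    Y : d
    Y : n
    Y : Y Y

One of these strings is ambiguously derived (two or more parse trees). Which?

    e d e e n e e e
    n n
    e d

e d e e n e e e: 429 trees
n n: 1 tree
e d: 1 tree

e d e e n e e e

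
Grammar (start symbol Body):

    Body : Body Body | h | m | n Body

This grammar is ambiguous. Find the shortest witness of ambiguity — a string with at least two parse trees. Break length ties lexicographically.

h h h

length 1: no string has ≥2 trees
length 2: no string has ≥2 trees
length 3: h h h has 2 parse trees

Two derivations of h h h:
  Body ⇒ Body Body ⇒ Body Body Body ⇒ h Body Body ⇒ h h Body ⇒ h h h
  Body ⇒ Body Body ⇒ h Body ⇒ h Body Body ⇒ h h Body ⇒ h h h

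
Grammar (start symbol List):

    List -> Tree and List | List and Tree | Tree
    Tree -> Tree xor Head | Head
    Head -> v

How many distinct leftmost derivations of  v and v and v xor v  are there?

Parse trees for v and v and v xor v:
  [List [Tree [Head v]] and [List [Tree [Head v]] and [List [Tree [Tree [Head v]] xor [Head v]]]]]
  [List [Tree [Head v]] and [List [List [Tree [Head v]]] and [Tree [Tree [Head v]] xor [Head v]]]]
  [List [List [Tree [Head v]] and [List [Tree [Head v]]]] and [Tree [Tree [Head v]] xor [Head v]]]
  [List [List [List [Tree [Head v]]] and [Tree [Head v]]] and [Tree [Tree [Head v]] xor [Head v]]]

4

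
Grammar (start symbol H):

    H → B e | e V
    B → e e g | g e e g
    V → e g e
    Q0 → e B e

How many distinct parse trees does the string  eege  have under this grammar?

2

Parse trees for eege:
  [H [B e e g] e]
  [H e [V e g e]]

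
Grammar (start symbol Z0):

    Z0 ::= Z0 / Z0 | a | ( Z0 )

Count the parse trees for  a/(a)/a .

Parse trees for a/(a)/a:
  [Z0 [Z0 a] / [Z0 [Z0 ( [Z0 a] )] / [Z0 a]]]
  [Z0 [Z0 [Z0 a] / [Z0 ( [Z0 a] )]] / [Z0 a]]

2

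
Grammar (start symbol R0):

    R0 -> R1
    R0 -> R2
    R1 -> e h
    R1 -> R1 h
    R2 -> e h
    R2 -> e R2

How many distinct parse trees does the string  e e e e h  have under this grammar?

1

Parse trees for e e e e h:
  [R0 [R2 e [R2 e [R2 e [R2 e h]]]]]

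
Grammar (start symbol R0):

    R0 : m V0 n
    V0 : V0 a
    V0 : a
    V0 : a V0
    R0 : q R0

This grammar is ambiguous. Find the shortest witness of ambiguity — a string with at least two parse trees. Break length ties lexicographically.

length 3: no string has ≥2 trees
length 4: m a a n has 2 parse trees

Two derivations of m a a n:
  R0 ⇒ m V0 n ⇒ m V0 a n ⇒ m a a n
  R0 ⇒ m V0 n ⇒ m a V0 n ⇒ m a a n

m a a n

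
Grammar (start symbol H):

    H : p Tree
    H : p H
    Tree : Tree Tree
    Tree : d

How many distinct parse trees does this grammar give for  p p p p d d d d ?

5

Parse trees for p p p p d d d d:
  [H p [H p [H p [H p [Tree [Tree d] [Tree [Tree d] [Tree [Tree d] [Tree d]]]]]]]]
  [H p [H p [H p [H p [Tree [Tree d] [Tree [Tree [Tree d] [Tree d]] [Tree d]]]]]]]
  [H p [H p [H p [H p [Tree [Tree [Tree d] [Tree d]] [Tree [Tree d] [Tree d]]]]]]]
  [H p [H p [H p [H p [Tree [Tree [Tree d] [Tree [Tree d] [Tree d]]] [Tree d]]]]]]
  [H p [H p [H p [H p [Tree [Tree [Tree [Tree d] [Tree d]] [Tree d]] [Tree d]]]]]]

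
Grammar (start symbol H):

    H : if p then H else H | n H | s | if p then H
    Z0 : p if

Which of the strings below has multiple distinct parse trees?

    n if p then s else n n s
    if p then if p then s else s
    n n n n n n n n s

n if p then s else n n s: 1 tree
if p then if p then s else s: 2 trees
n n n n n n n n s: 1 tree

if p then if p then s else s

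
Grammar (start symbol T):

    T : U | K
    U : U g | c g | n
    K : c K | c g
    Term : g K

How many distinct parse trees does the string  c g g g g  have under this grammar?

Parse trees for c g g g g:
  [T [U [U [U [U c g] g] g] g]]

1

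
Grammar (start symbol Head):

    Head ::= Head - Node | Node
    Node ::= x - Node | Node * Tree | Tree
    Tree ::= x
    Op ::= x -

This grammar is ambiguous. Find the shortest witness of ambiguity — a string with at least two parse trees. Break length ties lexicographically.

x - x

length 1: no string has ≥2 trees
length 3: x - x has 2 parse trees

Two derivations of x - x:
  Head ⇒ Head - Node ⇒ Node - Node ⇒ Tree - Node ⇒ x - Node ⇒ x - Tree ⇒ x - x
  Head ⇒ Node ⇒ x - Node ⇒ x - Tree ⇒ x - x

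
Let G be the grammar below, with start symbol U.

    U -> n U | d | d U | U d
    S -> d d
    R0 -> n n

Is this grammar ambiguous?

Witness: d d

Derivation 1: U ⇒ d U ⇒ d d
Derivation 2: U ⇒ U d ⇒ d d

Two distinct leftmost derivations for the same string.

Ambiguous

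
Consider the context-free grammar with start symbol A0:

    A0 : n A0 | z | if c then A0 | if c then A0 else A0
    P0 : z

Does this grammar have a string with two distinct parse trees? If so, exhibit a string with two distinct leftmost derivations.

Witness: if c then if c then z else z

Derivation 1: A0 ⇒ if c then A0 ⇒ if c then if c then A0 else A0 ⇒ if c then if c then z else A0 ⇒ if c then if c then z else z
Derivation 2: A0 ⇒ if c then A0 else A0 ⇒ if c then if c then A0 else A0 ⇒ if c then if c then z else A0 ⇒ if c then if c then z else z

Two distinct leftmost derivations for the same string.

Ambiguous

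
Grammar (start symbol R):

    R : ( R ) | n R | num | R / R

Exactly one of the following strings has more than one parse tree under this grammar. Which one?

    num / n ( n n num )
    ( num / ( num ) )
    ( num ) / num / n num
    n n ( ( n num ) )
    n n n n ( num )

num / n ( n n num ): 1 tree
( num / ( num ) ): 1 tree
( num ) / num / n num: 2 trees
n n ( ( n num ) ): 1 tree
n n n n ( num ): 1 tree

( num ) / num / n num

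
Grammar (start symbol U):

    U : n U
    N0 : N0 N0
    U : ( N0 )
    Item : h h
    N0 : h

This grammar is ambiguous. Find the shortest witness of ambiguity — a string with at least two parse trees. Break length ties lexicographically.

( h h h )

length 3: no string has ≥2 trees
length 4: no string has ≥2 trees
length 5: ( h h h ) has 2 parse trees

Two derivations of ( h h h ):
  U ⇒ ( N0 ) ⇒ ( N0 N0 ) ⇒ ( N0 N0 N0 ) ⇒ ( h N0 N0 ) ⇒ ( h h N0 ) ⇒ ( h h h )
  U ⇒ ( N0 ) ⇒ ( N0 N0 ) ⇒ ( h N0 ) ⇒ ( h N0 N0 ) ⇒ ( h h N0 ) ⇒ ( h h h )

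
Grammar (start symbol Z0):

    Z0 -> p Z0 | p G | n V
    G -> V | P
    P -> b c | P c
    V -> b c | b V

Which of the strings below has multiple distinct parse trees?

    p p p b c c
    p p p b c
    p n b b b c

p p p b c

p p p b c c: 1 tree
p p p b c: 2 trees
p n b b b c: 1 tree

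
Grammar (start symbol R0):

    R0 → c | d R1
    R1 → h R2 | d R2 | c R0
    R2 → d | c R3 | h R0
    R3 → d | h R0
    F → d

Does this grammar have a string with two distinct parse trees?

(F is unreachable from R0, so its rules don't affect L(R0).) The reachable rules are right-linear with at most one rule per (nonterminal, next-terminal) pair. Each input token forces the next rule, so parsing is deterministic.

Unambiguous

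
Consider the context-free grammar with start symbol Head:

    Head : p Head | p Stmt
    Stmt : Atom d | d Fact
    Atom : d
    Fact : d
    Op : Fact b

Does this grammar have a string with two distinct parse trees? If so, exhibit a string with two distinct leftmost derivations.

Ambiguous

Witness: p d d

Derivation 1: Head ⇒ p Stmt ⇒ p Atom d ⇒ p d d
Derivation 2: Head ⇒ p Stmt ⇒ p d Fact ⇒ p d d

Two distinct leftmost derivations for the same string.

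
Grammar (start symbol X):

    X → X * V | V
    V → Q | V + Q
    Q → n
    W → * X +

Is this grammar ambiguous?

Only X, V, Q are reachable from X; ignoring the rest: This is a standard precedence ladder (X over V over Q), with each level left-recursive on its own operator ('*' at X, '+' at V). That structure is LR(1), hence unambiguous.

Unambiguous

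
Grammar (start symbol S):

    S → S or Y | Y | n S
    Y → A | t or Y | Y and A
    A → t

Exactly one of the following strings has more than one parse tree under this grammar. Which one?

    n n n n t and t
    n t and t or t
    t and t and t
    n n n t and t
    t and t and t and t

n n n n t and t: 1 tree
n t and t or t: 2 trees
t and t and t: 1 tree
n n n t and t: 1 tree
t and t and t and t: 1 tree

n t and t or t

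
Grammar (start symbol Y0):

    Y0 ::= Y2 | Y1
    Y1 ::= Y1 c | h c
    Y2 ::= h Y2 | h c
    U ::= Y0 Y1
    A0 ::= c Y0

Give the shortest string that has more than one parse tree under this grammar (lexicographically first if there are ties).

length 2: h c has 2 parse trees

Two derivations of h c:
  Y0 ⇒ Y2 ⇒ h c
  Y0 ⇒ Y1 ⇒ h c

h c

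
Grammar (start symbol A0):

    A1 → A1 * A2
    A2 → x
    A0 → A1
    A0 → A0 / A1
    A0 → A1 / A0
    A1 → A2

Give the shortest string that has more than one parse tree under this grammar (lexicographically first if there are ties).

x / x

length 1: no string has ≥2 trees
length 3: x / x has 2 parse trees

Two derivations of x / x:
  A0 ⇒ A0 / A1 ⇒ A1 / A1 ⇒ A2 / A1 ⇒ x / A1 ⇒ x / A2 ⇒ x / x
  A0 ⇒ A1 / A0 ⇒ A2 / A0 ⇒ x / A0 ⇒ x / A1 ⇒ x / A2 ⇒ x / x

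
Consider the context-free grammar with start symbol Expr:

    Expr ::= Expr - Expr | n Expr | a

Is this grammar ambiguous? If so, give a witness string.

Witness: n a - a

Derivation 1: Expr ⇒ Expr - Expr ⇒ n Expr - Expr ⇒ n a - Expr ⇒ n a - a
Derivation 2: Expr ⇒ n Expr ⇒ n Expr - Expr ⇒ n a - Expr ⇒ n a - a

Two distinct leftmost derivations for the same string.

Ambiguous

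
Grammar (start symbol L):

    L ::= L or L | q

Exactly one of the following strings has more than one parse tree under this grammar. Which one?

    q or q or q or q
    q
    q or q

q or q or q or q: 5 trees
q: 1 tree
q or q: 1 tree

q or q or q or q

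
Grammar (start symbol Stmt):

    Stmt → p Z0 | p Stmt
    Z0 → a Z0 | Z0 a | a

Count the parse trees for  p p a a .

Parse trees for p p a a:
  [Stmt p [Stmt p [Z0 a [Z0 a]]]]
  [Stmt p [Stmt p [Z0 [Z0 a] a]]]

2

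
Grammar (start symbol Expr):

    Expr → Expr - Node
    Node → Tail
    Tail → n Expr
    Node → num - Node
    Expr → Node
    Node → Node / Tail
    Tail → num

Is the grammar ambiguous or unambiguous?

Witness: num - num

Derivation 1: Expr ⇒ Expr - Node ⇒ Node - Node ⇒ Tail - Node ⇒ num - Node ⇒ num - Tail ⇒ num - num
Derivation 2: Expr ⇒ Node ⇒ num - Node ⇒ num - Tail ⇒ num - num

Two distinct leftmost derivations for the same string.

Ambiguous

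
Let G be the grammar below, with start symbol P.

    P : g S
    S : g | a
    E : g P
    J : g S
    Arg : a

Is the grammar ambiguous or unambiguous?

Only P, S are reachable from P; ignoring the rest: Each reachable nonterminal has at most one production per leading terminal, and all productions are right-linear; the derivation is determined token-by-token.

Unambiguous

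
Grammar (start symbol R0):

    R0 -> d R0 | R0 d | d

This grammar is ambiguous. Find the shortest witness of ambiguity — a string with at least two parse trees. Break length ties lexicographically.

length 1: no string has ≥2 trees
length 2: d d has 2 parse trees

Two derivations of d d:
  R0 ⇒ d R0 ⇒ d d
  R0 ⇒ R0 d ⇒ d d

d d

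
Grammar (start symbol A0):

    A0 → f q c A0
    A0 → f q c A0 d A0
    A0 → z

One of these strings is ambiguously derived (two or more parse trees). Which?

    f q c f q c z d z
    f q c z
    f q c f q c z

f q c f q c z d z

f q c f q c z d z: 2 trees
f q c z: 1 tree
f q c f q c z: 1 tree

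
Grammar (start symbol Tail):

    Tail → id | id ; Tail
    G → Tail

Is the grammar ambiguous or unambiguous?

Unambiguous

Only Tail is reachable from Tail; ignoring the rest: The reachable grammar is A → atom sep A | atom. Each atom is followed by either the separator (recurse) or end-of-string (stop) — no choice point.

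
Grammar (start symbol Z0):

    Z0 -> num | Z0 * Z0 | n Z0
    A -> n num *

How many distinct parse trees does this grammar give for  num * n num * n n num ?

Parse trees for num * n num * n n num:
  [Z0 [Z0 num] * [Z0 [Z0 n [Z0 num]] * [Z0 n [Z0 n [Z0 num]]]]]
  [Z0 [Z0 num] * [Z0 n [Z0 [Z0 num] * [Z0 n [Z0 n [Z0 num]]]]]]
  [Z0 [Z0 [Z0 num] * [Z0 n [Z0 num]]] * [Z0 n [Z0 n [Z0 num]]]]

3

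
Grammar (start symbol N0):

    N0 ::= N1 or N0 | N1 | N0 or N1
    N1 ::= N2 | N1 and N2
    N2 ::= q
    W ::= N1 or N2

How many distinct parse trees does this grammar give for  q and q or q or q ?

4

Parse trees for q and q or q or q:
  [N0 [N1 [N1 [N2 q]] and [N2 q]] or [N0 [N1 [N2 q]] or [N0 [N1 [N2 q]]]]]
  [N0 [N1 [N1 [N2 q]] and [N2 q]] or [N0 [N0 [N1 [N2 q]]] or [N1 [N2 q]]]]
  [N0 [N0 [N1 [N1 [N2 q]] and [N2 q]] or [N0 [N1 [N2 q]]]] or [N1 [N2 q]]]
  [N0 [N0 [N0 [N1 [N1 [N2 q]] and [N2 q]]] or [N1 [N2 q]]] or [N1 [N2 q]]]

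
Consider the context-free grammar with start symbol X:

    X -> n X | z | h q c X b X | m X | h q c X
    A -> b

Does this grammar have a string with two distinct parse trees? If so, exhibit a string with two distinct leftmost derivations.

Witness: h q c h q c z b z

Derivation 1: X ⇒ h q c X b X ⇒ h q c h q c X b X ⇒ h q c h q c z b X ⇒ h q c h q c z b z
Derivation 2: X ⇒ h q c X ⇒ h q c h q c X b X ⇒ h q c h q c z b X ⇒ h q c h q c z b z

Two distinct leftmost derivations for the same string.

Ambiguous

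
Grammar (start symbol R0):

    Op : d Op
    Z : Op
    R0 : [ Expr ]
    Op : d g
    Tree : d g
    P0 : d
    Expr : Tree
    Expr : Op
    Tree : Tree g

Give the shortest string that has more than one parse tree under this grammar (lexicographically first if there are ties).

length 4: [ d g ] has 2 parse trees

Two derivations of [ d g ]:
  R0 ⇒ [ Expr ] ⇒ [ Tree ] ⇒ [ d g ]
  R0 ⇒ [ Expr ] ⇒ [ Op ] ⇒ [ d g ]

[ d g ]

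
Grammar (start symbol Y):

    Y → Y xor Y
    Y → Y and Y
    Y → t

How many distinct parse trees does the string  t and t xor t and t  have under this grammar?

Parse trees for t and t xor t and t:
  [Y [Y [Y t] and [Y t]] xor [Y [Y t] and [Y t]]]
  [Y [Y t] and [Y [Y t] xor [Y [Y t] and [Y t]]]]
  [Y [Y t] and [Y [Y [Y t] xor [Y t]] and [Y t]]]
  [Y [Y [Y [Y t] and [Y t]] xor [Y t]] and [Y t]]
  [Y [Y [Y t] and [Y [Y t] xor [Y t]]] and [Y t]]

5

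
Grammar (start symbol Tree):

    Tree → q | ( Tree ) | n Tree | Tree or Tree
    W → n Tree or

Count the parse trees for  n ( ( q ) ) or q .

Parse trees for n ( ( q ) ) or q:
  [Tree n [Tree [Tree ( [Tree ( [Tree q] )] )] or [Tree q]]]
  [Tree [Tree n [Tree ( [Tree ( [Tree q] )] )]] or [Tree q]]

2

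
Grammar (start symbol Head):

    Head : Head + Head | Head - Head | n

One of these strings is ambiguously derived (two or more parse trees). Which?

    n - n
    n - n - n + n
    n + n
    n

n - n: 1 tree
n - n - n + n: 5 trees
n + n: 1 tree
n: 1 tree

n - n - n + n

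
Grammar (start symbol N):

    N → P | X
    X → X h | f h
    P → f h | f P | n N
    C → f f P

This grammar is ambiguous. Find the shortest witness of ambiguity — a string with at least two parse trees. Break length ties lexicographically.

length 2: f h has 2 parse trees

Two derivations of f h:
  N ⇒ P ⇒ f h
  N ⇒ X ⇒ f h

f h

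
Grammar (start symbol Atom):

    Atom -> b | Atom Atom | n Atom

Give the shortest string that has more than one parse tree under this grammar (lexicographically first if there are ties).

b b b

length 1: no string has ≥2 trees
length 2: no string has ≥2 trees
length 3: b b b has 2 parse trees

Two derivations of b b b:
  Atom ⇒ Atom Atom ⇒ b Atom ⇒ b Atom Atom ⇒ b b Atom ⇒ b b b
  Atom ⇒ Atom Atom ⇒ Atom Atom Atom ⇒ b Atom Atom ⇒ b b Atom ⇒ b b b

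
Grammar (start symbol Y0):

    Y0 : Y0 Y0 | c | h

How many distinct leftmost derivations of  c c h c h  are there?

14

Parse trees for c c h c h (showing first 6 of 14):
  [Y0 [Y0 c] [Y0 [Y0 c] [Y0 [Y0 h] [Y0 [Y0 c] [Y0 h]]]]]
  [Y0 [Y0 c] [Y0 [Y0 c] [Y0 [Y0 [Y0 h] [Y0 c]] [Y0 h]]]]
  [Y0 [Y0 c] [Y0 [Y0 [Y0 c] [Y0 h]] [Y0 [Y0 c] [Y0 h]]]]
  [Y0 [Y0 c] [Y0 [Y0 [Y0 c] [Y0 [Y0 h] [Y0 c]]] [Y0 h]]]
  [Y0 [Y0 c] [Y0 [Y0 [Y0 [Y0 c] [Y0 h]] [Y0 c]] [Y0 h]]]
  [Y0 [Y0 [Y0 c] [Y0 c]] [Y0 [Y0 h] [Y0 [Y0 c] [Y0 h]]]]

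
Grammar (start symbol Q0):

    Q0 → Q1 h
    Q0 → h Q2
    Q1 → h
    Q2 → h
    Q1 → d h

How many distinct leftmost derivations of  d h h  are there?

Parse trees for d h h:
  [Q0 [Q1 d h] h]

1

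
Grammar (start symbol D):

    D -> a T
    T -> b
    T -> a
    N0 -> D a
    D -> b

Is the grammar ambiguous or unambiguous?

Unambiguous

Only D, T are reachable from D; ignoring the rest: Restricted to the reachable nonterminals, every rule has the form A → t or A → t B, and no two rules for the same A share a first terminal. The grammar encodes a DFA — one run per string.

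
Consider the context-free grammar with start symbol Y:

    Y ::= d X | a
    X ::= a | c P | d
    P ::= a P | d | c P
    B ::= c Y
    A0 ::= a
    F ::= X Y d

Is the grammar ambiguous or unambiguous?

Unambiguous

Only Y, X, P are reachable from Y; ignoring the rest: Restricted to the reachable nonterminals, every rule has the form A → t or A → t B, and no two rules for the same A share a first terminal. The grammar encodes a DFA — one run per string.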